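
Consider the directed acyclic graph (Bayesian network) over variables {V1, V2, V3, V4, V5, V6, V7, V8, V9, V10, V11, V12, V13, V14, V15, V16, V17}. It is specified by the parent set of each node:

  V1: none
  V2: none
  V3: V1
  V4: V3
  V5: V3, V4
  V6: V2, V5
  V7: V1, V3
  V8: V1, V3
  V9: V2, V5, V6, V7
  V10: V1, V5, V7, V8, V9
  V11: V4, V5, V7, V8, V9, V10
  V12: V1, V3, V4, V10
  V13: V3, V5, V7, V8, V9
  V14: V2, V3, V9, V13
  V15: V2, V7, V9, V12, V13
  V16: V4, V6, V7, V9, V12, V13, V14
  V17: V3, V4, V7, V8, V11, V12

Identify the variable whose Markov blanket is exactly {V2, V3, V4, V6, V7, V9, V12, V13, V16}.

V14

The target node must have every member of {V2, V3, V4, V6, V7, V9, V12, V13, V16} as a parent, child, or co-parent, and no others.
Parents of V14: V2, V3, V9, V13; children: V16; co-parents: V4, V6, V7, V9, V12, V13.
These exactly cover the given set, so the node is V14.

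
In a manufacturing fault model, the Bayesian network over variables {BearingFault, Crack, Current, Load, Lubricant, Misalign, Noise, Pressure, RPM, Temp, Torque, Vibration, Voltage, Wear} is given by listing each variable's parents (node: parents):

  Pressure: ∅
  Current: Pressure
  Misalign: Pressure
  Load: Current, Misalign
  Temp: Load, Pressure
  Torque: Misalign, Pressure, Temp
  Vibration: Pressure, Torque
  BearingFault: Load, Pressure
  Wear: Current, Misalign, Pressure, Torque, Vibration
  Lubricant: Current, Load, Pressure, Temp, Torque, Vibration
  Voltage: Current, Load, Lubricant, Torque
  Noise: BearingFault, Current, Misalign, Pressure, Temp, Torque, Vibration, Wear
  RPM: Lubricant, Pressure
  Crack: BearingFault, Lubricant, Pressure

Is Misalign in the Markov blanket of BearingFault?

Yes

Misalign is a co-parent of BearingFault: both are parents of Noise.
So Misalign ∈ MB(BearingFault).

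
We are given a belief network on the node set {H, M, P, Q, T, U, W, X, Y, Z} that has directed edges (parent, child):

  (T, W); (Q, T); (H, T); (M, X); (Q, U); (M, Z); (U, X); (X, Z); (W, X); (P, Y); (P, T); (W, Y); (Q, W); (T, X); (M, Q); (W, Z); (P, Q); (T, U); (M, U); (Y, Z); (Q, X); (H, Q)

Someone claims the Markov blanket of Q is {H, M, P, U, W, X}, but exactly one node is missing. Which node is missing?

T

By definition, MB(Q) is built from Q's parents, Q's children, and the co-parents of Q.
Q has parents H, M, P.
Ch(Q) = {T, U, W, X}.
Other parents of Q's children:
  T also has parents H, P.
  U also has parents M, T.
  parents(W) \ {Q} = {T}.
  parents(X) \ {Q} = {M, T, U, W}.
MB(Q) = {H, M, P, T, U, W, X}.
Comparing with the claimed set, T is missing.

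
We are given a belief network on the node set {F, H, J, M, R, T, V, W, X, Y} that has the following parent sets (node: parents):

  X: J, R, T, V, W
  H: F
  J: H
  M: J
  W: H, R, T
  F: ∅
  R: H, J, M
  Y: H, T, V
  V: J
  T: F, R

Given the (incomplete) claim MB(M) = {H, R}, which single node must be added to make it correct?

J

Parents of M: J.
M has child R.
Co-parents of M (other parents of its children):
  R's other parents are H, J.
MB(M) = {H, J, R}.
Comparing with the claimed set, J is missing.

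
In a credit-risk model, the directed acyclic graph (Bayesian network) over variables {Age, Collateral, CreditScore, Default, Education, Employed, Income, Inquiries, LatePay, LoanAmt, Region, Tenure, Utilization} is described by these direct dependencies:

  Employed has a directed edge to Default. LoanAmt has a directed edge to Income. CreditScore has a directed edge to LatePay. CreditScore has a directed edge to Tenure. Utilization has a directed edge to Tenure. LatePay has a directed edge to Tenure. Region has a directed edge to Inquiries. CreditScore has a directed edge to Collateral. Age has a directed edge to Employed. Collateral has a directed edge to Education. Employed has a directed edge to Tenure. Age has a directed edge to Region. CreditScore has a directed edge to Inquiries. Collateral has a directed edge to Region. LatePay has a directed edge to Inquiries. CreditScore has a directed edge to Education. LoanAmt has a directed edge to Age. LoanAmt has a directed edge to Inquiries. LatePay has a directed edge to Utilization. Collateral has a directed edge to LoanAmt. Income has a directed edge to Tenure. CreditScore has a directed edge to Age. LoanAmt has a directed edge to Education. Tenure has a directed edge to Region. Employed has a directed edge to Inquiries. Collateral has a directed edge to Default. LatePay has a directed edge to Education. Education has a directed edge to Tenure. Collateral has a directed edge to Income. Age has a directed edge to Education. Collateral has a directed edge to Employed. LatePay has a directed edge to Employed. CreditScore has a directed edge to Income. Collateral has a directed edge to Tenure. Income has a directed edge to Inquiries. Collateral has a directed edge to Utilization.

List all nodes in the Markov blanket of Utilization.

By definition, MB(Utilization) is built from Utilization's parents, Utilization's children, and the co-parents of Utilization.
Utilization has child Tenure.
Utilization's parents: Collateral, LatePay.
Parents of each child, excluding Utilization:
  Tenure also has parents Collateral, CreditScore, Education, Employed, Income, LatePay.
MB(Utilization) = {Collateral, CreditScore, Education, Employed, Income, LatePay, Tenure}.

{Collateral, CreditScore, Education, Employed, Income, LatePay, Tenure}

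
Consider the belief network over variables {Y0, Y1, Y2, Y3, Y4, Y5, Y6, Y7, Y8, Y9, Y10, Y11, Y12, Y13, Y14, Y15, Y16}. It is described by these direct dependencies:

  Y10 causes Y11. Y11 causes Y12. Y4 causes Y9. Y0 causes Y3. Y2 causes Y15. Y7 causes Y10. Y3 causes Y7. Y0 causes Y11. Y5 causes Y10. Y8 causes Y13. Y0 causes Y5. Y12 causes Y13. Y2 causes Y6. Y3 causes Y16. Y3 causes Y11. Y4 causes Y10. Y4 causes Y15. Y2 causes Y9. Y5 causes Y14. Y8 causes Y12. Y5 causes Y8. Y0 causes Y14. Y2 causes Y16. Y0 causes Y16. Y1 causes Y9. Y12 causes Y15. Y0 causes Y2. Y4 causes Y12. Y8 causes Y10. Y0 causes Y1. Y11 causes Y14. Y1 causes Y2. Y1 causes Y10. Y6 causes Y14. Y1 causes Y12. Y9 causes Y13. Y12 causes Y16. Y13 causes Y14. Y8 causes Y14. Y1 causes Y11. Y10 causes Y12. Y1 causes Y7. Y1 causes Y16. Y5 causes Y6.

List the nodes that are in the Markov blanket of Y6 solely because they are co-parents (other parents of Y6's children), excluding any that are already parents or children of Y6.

Children of Y6: Y14.
  parents(Y14) \ {Y6} = {Y0, Y5, Y8, Y11, Y13}.
Excluding nodes already adjacent to Y6 (Y2, Y5, Y14), the co-parent-only contribution is {Y0, Y8, Y11, Y13}.

{Y0, Y8, Y11, Y13}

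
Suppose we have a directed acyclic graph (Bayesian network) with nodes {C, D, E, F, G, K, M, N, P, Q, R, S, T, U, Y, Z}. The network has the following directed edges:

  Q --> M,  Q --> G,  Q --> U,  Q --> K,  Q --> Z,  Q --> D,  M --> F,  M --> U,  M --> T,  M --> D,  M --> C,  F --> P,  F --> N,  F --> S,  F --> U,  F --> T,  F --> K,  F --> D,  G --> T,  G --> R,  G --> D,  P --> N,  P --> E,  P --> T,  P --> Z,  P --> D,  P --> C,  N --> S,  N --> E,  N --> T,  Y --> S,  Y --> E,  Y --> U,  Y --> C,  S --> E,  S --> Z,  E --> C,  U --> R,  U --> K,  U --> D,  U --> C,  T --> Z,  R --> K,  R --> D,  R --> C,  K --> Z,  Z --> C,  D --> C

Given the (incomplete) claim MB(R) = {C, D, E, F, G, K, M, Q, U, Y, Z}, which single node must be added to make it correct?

By definition, MB(R) is built from R's parents, R's children, and the co-parents of R.
Children of R: C, D, K.
Parents of R: G, U.
For each child, the remaining parents (spouses of R):
  K's other parents are F, Q, U.
  D's other parents are F, G, M, P, Q, U.
  C's other parents are D, E, M, P, U, Y, Z.
MB(R) = {C, D, E, F, G, K, M, P, Q, U, Y, Z}.
Comparing with the claimed set, P is missing.

P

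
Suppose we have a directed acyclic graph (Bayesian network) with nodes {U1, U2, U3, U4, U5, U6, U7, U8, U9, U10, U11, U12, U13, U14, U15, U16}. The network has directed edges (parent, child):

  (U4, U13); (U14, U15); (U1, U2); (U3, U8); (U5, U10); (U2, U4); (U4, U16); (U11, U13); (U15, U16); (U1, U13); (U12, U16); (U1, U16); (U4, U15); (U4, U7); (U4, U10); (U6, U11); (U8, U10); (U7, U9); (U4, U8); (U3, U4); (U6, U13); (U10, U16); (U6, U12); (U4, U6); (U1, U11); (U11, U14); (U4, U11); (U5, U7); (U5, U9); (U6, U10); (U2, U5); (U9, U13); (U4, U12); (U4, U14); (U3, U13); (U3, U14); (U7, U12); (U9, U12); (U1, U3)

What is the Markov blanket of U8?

{U3, U4, U5, U6, U10}

Pa(U8) = {U3, U4}.
Children of U8: U10.
Co-parents of U8 (other parents of its children):
  U10 also has parents U4, U5, U6.
Taking the union gives {U3, U4, U5, U6, U10}.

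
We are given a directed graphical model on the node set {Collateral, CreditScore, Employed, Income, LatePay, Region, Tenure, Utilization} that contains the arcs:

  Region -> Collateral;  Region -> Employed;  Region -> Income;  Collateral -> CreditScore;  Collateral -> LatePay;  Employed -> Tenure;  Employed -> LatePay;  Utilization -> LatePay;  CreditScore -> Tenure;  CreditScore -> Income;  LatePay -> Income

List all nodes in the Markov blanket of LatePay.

{Collateral, CreditScore, Employed, Income, Region, Utilization}

LatePay has parents Collateral, Employed, Utilization.
Ch(LatePay) = {Income}.
Parents of each child, excluding LatePay:
  Income: CreditScore, Region
Union: {Collateral, Employed, Utilization} ∪ {Income} ∪ {CreditScore, Region} = {Collateral, CreditScore, Employed, Income, Region, Utilization}.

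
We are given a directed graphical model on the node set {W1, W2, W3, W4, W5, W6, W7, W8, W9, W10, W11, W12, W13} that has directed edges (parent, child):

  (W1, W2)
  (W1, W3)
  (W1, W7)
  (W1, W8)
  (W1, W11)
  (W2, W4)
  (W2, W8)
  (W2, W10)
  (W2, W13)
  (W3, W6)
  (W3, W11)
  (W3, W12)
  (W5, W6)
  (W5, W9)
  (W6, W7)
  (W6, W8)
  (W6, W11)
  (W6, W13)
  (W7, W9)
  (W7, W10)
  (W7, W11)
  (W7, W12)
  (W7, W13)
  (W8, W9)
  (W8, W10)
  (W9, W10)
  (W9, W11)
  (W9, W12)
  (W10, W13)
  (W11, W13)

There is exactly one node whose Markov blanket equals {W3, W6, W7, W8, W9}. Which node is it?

The target node must have every member of {W3, W6, W7, W8, W9} as a parent, child, or co-parent, and no others.
Parents of W5: none; children: W6, W9; co-parents: W3, W7, W8.
These exactly cover the given set, so the node is W5.

W5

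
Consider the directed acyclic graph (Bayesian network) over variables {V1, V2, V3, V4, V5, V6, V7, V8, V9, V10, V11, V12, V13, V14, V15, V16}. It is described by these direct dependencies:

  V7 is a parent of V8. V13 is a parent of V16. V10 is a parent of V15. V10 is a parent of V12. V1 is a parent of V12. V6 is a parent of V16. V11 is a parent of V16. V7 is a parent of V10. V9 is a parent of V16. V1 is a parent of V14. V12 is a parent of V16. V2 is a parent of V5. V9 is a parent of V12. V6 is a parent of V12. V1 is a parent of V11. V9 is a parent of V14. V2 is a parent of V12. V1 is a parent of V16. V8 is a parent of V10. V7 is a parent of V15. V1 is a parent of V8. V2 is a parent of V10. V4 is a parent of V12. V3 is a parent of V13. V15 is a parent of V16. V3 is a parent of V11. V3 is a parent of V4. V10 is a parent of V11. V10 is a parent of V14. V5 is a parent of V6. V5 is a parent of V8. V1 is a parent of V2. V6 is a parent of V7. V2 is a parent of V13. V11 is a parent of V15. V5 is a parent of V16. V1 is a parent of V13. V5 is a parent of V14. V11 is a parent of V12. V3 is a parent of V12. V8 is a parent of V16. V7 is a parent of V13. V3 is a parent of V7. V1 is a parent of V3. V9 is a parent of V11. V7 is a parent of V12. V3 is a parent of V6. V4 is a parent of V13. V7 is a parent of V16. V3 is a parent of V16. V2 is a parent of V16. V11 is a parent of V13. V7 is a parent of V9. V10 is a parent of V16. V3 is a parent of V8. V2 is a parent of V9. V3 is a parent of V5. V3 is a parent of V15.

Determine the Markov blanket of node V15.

By definition, MB(V15) is built from V15's parents, V15's children, and the co-parents of V15.
V15's parents: V3, V7, V10, V11.
Children of V15: V16.
Parents of each child, excluding V15:
  V16 also has parents V1, V2, V3, V5, V6, V7, V8, V9, V10, V11, V12, V13.
Taking the union gives {V1, V2, V3, V5, V6, V7, V8, V9, V10, V11, V12, V13, V16}.

{V1, V2, V3, V5, V6, V7, V8, V9, V10, V11, V12, V13, V16}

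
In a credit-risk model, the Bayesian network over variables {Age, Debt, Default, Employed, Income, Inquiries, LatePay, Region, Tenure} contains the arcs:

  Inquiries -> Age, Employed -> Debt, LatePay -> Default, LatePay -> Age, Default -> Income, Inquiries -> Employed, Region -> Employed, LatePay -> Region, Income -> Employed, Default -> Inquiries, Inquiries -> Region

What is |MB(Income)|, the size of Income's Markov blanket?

4

Income's parents: Default.
Income's children: Employed.
Co-parents of Income (other parents of its children):
  Employed's other parents are Inquiries, Region.
MB(Income) = {Default, Employed, Inquiries, Region}, which has 4 nodes.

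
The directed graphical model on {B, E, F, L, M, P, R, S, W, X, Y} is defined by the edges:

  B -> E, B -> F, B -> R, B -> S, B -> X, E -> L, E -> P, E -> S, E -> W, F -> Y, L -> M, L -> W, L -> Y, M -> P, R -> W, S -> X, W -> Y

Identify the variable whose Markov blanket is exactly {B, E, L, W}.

The target node must have every member of {B, E, L, W} as a parent, child, or co-parent, and no others.
Parents of R: B; children: W; co-parents: E, L.
These exactly cover the given set, so the node is R.

R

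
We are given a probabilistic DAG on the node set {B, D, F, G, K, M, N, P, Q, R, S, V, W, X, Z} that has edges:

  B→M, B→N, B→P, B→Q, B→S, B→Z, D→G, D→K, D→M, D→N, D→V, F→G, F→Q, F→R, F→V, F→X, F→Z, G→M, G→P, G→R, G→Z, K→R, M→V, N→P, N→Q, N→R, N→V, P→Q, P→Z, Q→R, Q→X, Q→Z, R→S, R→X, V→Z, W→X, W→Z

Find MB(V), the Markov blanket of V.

V has parents D, F, M, N.
Ch(V) = {Z}.
Co-parents of V (other parents of its children):
  Z: B, F, G, P, Q, W
Union: {D, F, M, N} ∪ {Z} ∪ {B, F, G, P, Q, W} = {B, D, F, G, M, N, P, Q, W, Z}.

{B, D, F, G, M, N, P, Q, W, Z}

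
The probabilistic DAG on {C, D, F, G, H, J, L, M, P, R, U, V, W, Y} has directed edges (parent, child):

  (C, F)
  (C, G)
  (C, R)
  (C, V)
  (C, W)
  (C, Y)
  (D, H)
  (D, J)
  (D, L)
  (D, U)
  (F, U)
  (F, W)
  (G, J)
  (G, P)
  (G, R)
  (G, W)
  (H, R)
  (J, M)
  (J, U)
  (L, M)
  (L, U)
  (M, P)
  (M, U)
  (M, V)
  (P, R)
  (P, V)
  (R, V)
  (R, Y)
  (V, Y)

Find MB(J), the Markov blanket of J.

Pa(J) = {D, G}.
Ch(J) = {M, U}.
Co-parents of J (other parents of its children):
  M: L
  U: D, F, L, M
MB(J) = {D, F, G, L, M, U}.

{D, F, G, L, M, U}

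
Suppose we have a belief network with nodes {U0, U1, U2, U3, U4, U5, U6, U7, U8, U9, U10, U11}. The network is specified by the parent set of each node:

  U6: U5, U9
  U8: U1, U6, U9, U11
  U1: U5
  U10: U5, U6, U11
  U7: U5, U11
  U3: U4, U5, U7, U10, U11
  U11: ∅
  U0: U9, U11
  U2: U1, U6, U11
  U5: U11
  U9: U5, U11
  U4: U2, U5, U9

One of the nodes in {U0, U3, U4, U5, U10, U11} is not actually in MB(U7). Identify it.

U7 has parents U5, U11.
Ch(U7) = {U3}.
Co-parents of U7 (other parents of its children):
  U3 also has parents U4, U5, U10, U11.
MB(U7) = {U3, U4, U5, U10, U11}.
U0 is neither a parent, child, nor co-parent of U7, so it does not belong.

U0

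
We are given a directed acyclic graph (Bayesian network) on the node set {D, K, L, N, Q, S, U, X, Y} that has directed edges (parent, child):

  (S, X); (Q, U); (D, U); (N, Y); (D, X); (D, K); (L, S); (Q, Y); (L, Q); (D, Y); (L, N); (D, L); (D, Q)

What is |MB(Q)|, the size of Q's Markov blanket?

A node's Markov blanket = Pa ∪ Ch ∪ (parents of Ch other than the node itself).
Parents of Q: D, L.
Children of Q: U, Y.
Parents of each child, excluding Q:
  U: D
  Y: D, N
MB(Q) = {D, L, N, U, Y}, which has 5 nodes.

5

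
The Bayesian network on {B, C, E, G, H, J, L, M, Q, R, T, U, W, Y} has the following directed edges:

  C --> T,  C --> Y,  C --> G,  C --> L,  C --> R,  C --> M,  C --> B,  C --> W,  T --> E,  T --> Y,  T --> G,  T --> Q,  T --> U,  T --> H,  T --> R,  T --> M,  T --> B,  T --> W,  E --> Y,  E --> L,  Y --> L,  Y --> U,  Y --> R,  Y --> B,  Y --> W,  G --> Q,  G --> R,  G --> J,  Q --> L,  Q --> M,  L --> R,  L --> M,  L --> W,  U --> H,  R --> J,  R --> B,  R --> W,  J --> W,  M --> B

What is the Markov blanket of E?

By definition, MB(E) is built from E's parents, E's children, and the co-parents of E.
E has parent T.
E has children L, Y.
For each child, the remaining parents (spouses of E):
  Y: C, T
  L: C, Q, Y
Union: {T} ∪ {L, Y} ∪ {C, Q, T, Y} = {C, L, Q, T, Y}.

{C, L, Q, T, Y}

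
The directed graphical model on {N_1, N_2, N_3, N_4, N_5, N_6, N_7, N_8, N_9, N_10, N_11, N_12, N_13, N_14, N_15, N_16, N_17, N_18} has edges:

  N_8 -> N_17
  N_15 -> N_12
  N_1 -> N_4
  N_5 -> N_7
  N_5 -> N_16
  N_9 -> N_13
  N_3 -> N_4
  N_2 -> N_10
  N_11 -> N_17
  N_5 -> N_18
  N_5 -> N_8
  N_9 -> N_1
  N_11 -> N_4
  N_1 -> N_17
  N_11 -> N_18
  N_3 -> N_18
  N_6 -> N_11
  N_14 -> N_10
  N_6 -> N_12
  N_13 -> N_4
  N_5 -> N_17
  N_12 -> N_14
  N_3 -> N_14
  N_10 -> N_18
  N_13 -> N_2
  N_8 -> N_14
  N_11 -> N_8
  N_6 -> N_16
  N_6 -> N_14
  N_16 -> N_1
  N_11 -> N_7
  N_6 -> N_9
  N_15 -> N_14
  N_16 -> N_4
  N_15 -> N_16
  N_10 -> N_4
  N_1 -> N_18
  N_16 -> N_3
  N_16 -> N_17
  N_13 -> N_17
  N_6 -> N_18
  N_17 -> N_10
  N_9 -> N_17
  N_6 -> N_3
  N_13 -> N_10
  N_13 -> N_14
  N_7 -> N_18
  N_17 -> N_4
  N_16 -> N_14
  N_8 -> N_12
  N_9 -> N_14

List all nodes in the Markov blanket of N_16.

Recall MB(v) = parents ∪ children ∪ spouses, where spouses are the other parents of v's children.
N_16 has children N_1, N_3, N_4, N_14, N_17.
Parents of N_16: N_5, N_6, N_15.
Co-parents of N_16 (other parents of its children):
  N_1's other parent is N_9.
  parents(N_3) \ {N_16} = {N_6}.
  parents(N_14) \ {N_16} = {N_3, N_6, N_8, N_9, N_12, N_13, N_15}.
  parents(N_17) \ {N_16} = {N_1, N_5, N_8, N_9, N_11, N_13}.
  N_4's other parents are N_1, N_3, N_10, N_11, N_13, N_17.
So the Markov blanket of N_16 is {N_1, N_3, N_4, N_5, N_6, N_8, N_9, N_10, N_11, N_12, N_13, N_14, N_15, N_17}.

{N_1, N_3, N_4, N_5, N_6, N_8, N_9, N_10, N_11, N_12, N_13, N_14, N_15, N_17}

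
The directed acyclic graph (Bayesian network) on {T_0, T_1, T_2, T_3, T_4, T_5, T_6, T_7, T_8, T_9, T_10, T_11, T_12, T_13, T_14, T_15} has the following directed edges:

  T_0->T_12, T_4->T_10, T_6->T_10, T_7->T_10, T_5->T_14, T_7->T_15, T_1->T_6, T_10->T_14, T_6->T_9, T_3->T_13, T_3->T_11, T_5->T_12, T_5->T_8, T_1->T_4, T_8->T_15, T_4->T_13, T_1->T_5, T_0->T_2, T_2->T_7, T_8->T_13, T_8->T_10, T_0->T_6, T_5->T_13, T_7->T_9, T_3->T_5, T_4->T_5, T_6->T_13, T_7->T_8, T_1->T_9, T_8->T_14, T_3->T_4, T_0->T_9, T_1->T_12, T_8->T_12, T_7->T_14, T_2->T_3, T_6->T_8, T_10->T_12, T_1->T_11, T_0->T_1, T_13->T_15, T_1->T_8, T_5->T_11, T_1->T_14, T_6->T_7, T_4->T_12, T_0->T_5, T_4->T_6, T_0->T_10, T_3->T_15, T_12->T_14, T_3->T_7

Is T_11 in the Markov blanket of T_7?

Ch(T_7) = {T_8, T_9, T_10, T_14, T_15}.
T_7's parents: T_2, T_3, T_6.
Parents of each child, excluding T_7:
  parents(T_8) \ {T_7} = {T_1, T_5, T_6}.
  parents(T_9) \ {T_7} = {T_0, T_1, T_6}.
  T_10's other parents are T_0, T_4, T_6, T_8.
  T_14's other parents are T_1, T_5, T_8, T_10, T_12.
  T_15 also has parents T_3, T_8, T_13.
MB(T_7) = {T_0, T_1, T_2, T_3, T_4, T_5, T_6, T_8, T_9, T_10, T_12, T_13, T_14, T_15}; T_11 is not in this set.

No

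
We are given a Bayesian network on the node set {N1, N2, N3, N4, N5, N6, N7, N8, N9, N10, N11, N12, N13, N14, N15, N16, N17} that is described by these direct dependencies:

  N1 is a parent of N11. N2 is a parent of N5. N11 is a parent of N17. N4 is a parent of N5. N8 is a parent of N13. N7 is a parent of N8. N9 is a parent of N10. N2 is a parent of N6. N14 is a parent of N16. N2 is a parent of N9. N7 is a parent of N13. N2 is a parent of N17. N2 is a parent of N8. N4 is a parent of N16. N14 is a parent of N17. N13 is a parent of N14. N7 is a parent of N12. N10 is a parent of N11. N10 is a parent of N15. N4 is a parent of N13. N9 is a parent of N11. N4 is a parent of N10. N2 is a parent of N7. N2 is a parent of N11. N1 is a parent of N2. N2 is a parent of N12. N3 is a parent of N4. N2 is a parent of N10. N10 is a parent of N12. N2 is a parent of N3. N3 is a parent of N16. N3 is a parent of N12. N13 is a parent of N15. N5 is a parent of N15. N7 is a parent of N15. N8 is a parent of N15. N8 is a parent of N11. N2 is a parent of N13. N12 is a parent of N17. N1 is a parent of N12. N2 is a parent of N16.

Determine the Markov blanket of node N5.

Recall MB(v) = parents ∪ children ∪ spouses, where spouses are the other parents of v's children.
N5 has parents N2, N4.
N5 has child N15.
Co-parents of N5 (other parents of its children):
  N15 also has parents N7, N8, N10, N13.
Taking the union gives {N2, N4, N7, N8, N10, N13, N15}.

{N2, N4, N7, N8, N10, N13, N15}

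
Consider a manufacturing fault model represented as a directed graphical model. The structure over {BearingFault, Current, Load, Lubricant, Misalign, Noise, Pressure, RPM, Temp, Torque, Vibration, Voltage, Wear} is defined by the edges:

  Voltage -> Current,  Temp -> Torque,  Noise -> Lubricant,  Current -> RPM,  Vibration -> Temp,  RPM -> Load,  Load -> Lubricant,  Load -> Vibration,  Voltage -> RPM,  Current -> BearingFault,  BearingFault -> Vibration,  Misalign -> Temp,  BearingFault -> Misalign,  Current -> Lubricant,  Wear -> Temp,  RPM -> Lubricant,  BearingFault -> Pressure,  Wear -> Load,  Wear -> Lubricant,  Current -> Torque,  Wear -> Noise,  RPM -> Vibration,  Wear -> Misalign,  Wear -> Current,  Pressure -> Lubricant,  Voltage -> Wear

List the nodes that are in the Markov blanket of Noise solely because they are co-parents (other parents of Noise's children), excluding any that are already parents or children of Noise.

Children of Noise: Lubricant.
  Lubricant: Current, Load, Pressure, RPM, Wear
Excluding nodes already adjacent to Noise (Lubricant, Wear), the co-parent-only contribution is {Current, Load, Pressure, RPM}.

{Current, Load, Pressure, RPM}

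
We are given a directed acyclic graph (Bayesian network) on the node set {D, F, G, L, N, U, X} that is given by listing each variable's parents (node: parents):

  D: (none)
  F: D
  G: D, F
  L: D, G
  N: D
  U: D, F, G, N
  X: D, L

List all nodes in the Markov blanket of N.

A node's Markov blanket = Pa ∪ Ch ∪ (parents of Ch other than the node itself).
N's parents: D.
N's children: U.
Other parents of N's children:
  U also has parents D, F, G.
Union: {D} ∪ {U} ∪ {D, F, G} = {D, F, G, U}.

{D, F, G, U}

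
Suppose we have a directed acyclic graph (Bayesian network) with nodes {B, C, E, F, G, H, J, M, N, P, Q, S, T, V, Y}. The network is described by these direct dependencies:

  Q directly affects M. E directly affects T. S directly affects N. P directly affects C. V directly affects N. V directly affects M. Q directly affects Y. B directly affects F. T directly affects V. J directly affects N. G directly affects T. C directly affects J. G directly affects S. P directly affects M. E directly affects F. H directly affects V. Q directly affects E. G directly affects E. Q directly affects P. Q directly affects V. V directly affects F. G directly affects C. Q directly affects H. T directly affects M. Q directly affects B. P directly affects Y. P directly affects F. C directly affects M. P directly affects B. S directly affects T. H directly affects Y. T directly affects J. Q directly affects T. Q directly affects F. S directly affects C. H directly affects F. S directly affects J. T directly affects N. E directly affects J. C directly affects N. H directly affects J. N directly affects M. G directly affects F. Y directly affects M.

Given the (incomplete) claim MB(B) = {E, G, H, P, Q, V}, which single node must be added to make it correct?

F

B's parents: P, Q.
B has child F.
Parents of each child, excluding B:
  F's other parents are E, G, H, P, Q, V.
MB(B) = {E, F, G, H, P, Q, V}.
Comparing with the claimed set, F is missing.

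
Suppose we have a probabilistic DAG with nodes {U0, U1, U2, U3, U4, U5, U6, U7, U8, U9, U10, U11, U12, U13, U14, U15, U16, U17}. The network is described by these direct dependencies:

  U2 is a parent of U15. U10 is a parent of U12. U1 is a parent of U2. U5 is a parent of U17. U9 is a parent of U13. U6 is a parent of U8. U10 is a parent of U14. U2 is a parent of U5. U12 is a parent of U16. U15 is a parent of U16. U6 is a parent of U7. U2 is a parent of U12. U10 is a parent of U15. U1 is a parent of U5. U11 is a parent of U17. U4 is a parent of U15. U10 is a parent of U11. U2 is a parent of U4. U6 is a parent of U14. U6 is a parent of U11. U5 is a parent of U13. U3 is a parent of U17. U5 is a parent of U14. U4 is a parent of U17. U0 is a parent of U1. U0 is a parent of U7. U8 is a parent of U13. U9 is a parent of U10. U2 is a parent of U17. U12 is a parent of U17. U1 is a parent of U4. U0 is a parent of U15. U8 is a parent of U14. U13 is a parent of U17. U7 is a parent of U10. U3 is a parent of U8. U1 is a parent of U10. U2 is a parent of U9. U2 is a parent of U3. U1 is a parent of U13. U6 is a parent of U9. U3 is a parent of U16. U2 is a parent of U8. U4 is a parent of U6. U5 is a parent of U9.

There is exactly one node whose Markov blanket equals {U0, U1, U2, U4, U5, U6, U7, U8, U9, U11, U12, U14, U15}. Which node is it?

The target node must have every member of {U0, U1, U2, U4, U5, U6, U7, U8, U9, U11, U12, U14, U15} as a parent, child, or co-parent, and no others.
Parents of U10: U1, U7, U9; children: U11, U12, U14, U15; co-parents: U0, U2, U4, U5, U6, U8.
These exactly cover the given set, so the node is U10.

U10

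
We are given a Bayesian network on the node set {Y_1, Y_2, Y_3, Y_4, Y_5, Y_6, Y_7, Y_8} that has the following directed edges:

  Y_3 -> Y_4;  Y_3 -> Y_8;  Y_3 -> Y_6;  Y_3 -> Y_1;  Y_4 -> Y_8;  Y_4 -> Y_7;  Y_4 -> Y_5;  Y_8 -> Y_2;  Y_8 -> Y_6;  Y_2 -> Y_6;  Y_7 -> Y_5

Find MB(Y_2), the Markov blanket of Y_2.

By definition, MB(Y_2) is built from Y_2's parents, Y_2's children, and the co-parents of Y_2.
Parents of Y_2: Y_8.
Children of Y_2: Y_6.
For each child, the remaining parents (spouses of Y_2):
  Y_6: Y_3, Y_8
Union: {Y_8} ∪ {Y_6} ∪ {Y_3, Y_8} = {Y_3, Y_6, Y_8}.

{Y_3, Y_6, Y_8}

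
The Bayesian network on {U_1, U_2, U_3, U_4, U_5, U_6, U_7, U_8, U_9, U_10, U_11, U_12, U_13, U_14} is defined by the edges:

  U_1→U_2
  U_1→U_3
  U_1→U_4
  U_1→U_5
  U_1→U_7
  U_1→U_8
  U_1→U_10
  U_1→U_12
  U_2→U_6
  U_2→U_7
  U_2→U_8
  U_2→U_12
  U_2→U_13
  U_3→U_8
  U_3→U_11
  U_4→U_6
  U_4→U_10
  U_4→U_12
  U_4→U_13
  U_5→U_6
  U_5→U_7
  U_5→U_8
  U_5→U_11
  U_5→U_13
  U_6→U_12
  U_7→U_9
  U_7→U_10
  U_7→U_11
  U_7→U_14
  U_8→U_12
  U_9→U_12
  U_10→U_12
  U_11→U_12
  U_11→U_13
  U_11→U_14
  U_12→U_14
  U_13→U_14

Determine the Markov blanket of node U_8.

{U_1, U_2, U_3, U_4, U_5, U_6, U_9, U_10, U_11, U_12}

A node's Markov blanket = Pa ∪ Ch ∪ (parents of Ch other than the node itself).
U_8's parents: U_1, U_2, U_3, U_5.
U_8 has child U_12.
Other parents of U_8's children:
  U_12 also has parents U_1, U_2, U_4, U_6, U_9, U_10, U_11.
So the Markov blanket of U_8 is {U_1, U_2, U_3, U_4, U_5, U_6, U_9, U_10, U_11, U_12}.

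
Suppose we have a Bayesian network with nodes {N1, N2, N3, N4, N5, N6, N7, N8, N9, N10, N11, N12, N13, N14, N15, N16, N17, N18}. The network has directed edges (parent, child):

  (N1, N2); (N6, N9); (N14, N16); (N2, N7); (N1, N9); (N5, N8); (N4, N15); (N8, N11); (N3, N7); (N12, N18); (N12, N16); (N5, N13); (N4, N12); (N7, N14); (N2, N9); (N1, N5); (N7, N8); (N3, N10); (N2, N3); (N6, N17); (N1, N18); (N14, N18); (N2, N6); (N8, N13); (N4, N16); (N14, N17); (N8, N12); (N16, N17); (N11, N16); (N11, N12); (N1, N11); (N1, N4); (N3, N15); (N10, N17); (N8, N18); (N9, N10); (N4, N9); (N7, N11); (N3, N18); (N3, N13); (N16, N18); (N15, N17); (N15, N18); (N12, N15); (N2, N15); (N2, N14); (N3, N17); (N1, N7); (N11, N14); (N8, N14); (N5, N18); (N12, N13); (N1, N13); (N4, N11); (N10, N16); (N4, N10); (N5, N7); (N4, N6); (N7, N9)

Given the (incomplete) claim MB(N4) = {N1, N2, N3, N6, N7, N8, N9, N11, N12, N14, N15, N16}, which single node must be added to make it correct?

N4's parents: N1.
Ch(N4) = {N6, N9, N10, N11, N12, N15, N16}.
For each child, the remaining parents (spouses of N4):
  N6: N2
  N9: N1, N2, N6, N7
  N10: N3, N9
  N11: N1, N7, N8
  N12: N8, N11
  N15: N2, N3, N12
  N16: N10, N11, N12, N14
MB(N4) = {N1, N2, N3, N6, N7, N8, N9, N10, N11, N12, N14, N15, N16}.
Comparing with the claimed set, N10 is missing.

N10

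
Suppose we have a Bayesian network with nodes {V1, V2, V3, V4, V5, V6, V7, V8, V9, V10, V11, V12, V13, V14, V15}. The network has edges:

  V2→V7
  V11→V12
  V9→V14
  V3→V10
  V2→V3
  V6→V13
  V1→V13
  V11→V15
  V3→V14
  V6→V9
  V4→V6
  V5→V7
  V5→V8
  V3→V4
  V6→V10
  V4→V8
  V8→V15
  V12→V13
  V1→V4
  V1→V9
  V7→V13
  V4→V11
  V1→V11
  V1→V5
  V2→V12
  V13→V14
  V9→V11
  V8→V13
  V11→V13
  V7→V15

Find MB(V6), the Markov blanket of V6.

By definition, MB(V6) is built from V6's parents, V6's children, and the co-parents of V6.
V6's parents: V4.
Ch(V6) = {V9, V10, V13}.
Other parents of V6's children:
  parents(V9) \ {V6} = {V1}.
  parents(V10) \ {V6} = {V3}.
  V13 also has parents V1, V7, V8, V11, V12.
MB(V6) = {V1, V3, V4, V7, V8, V9, V10, V11, V12, V13}.

{V1, V3, V4, V7, V8, V9, V10, V11, V12, V13}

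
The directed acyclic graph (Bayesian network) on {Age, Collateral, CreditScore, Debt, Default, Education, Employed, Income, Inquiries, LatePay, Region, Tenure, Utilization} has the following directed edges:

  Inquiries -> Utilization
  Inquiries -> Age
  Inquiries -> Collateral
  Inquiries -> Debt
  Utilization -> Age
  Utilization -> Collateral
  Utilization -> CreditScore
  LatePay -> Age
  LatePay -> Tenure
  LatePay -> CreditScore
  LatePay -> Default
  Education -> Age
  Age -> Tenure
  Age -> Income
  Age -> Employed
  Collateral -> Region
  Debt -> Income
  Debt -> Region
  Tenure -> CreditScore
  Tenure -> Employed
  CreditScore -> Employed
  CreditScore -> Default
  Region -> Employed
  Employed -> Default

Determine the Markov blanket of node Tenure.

The Markov blanket of a node is its parents, its children, and the other parents of its children.
Tenure has parents Age, LatePay.
Tenure's children: CreditScore, Employed.
Parents of each child, excluding Tenure:
  parents(CreditScore) \ {Tenure} = {LatePay, Utilization}.
  Employed's other parents are Age, CreditScore, Region.
So the Markov blanket of Tenure is {Age, CreditScore, Employed, LatePay, Region, Utilization}.

{Age, CreditScore, Employed, LatePay, Region, Utilization}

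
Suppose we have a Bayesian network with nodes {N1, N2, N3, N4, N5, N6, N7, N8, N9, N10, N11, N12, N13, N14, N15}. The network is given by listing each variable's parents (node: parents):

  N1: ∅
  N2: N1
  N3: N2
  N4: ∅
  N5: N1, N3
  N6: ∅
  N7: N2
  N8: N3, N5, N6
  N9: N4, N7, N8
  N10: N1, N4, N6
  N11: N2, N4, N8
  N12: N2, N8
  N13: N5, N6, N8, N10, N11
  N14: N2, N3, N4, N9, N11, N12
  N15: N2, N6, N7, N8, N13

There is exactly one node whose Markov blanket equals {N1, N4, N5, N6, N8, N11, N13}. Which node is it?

N10

The target node must have every member of {N1, N4, N5, N6, N8, N11, N13} as a parent, child, or co-parent, and no others.
Parents of N10: N1, N4, N6; children: N13; co-parents: N5, N6, N8, N11.
These exactly cover the given set, so the node is N10.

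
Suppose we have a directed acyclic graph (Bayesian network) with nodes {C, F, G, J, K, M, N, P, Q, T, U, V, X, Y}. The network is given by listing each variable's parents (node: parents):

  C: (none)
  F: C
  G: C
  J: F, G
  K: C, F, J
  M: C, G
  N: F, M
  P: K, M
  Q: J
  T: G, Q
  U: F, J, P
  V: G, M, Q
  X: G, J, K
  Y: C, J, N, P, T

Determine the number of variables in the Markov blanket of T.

A node's Markov blanket = Pa ∪ Ch ∪ (parents of Ch other than the node itself).
Ch(T) = {Y}.
Pa(T) = {G, Q}.
Parents of each child, excluding T:
  parents(Y) \ {T} = {C, J, N, P}.
MB(T) = {C, G, J, N, P, Q, Y}, which has 7 nodes.

7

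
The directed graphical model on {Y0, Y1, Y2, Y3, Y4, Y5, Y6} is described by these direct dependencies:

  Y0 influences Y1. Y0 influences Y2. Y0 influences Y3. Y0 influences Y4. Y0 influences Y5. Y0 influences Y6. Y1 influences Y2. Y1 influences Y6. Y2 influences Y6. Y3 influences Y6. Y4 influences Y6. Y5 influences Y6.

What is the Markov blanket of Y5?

{Y0, Y1, Y2, Y3, Y4, Y6}

By definition, MB(Y5) is built from Y5's parents, Y5's children, and the co-parents of Y5.
Y5 has parent Y0.
Y5 has child Y6.
Parents of each child, excluding Y5:
  Y6's other parents are Y0, Y1, Y2, Y3, Y4.
Union: {Y0} ∪ {Y6} ∪ {Y0, Y1, Y2, Y3, Y4} = {Y0, Y1, Y2, Y3, Y4, Y6}.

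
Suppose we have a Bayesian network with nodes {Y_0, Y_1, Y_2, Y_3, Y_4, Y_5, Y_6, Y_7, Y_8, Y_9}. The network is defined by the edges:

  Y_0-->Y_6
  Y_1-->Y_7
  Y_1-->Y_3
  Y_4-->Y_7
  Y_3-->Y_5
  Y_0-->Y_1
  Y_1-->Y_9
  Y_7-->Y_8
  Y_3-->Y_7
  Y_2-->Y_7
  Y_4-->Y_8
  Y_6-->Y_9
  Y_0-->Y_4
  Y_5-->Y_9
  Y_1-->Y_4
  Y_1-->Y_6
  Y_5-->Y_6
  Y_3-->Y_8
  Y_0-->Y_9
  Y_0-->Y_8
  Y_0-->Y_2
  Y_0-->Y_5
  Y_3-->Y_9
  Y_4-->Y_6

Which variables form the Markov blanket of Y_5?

{Y_0, Y_1, Y_3, Y_4, Y_6, Y_9}

A node's Markov blanket = Pa ∪ Ch ∪ (parents of Ch other than the node itself).
Parents of Y_5: Y_0, Y_3.
Y_5 has children Y_6, Y_9.
Parents of each child, excluding Y_5:
  parents(Y_6) \ {Y_5} = {Y_0, Y_1, Y_4}.
  Y_9 also has parents Y_0, Y_1, Y_3, Y_6.
Taking the union gives {Y_0, Y_1, Y_3, Y_4, Y_6, Y_9}.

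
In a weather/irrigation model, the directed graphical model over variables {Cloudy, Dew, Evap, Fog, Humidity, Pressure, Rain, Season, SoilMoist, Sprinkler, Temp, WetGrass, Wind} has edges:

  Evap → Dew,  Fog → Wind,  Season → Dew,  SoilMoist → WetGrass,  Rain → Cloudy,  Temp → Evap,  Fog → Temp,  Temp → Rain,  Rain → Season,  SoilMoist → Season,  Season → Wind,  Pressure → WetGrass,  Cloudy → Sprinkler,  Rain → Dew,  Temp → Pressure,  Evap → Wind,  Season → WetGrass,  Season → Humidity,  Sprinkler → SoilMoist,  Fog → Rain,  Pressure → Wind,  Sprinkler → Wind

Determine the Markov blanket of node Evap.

The Markov blanket of a node is its parents, its children, and the other parents of its children.
Parents of Evap: Temp.
Children of Evap: Dew, Wind.
Co-parents of Evap (other parents of its children):
  Dew's other parents are Rain, Season.
  parents(Wind) \ {Evap} = {Fog, Pressure, Season, Sprinkler}.
Taking the union gives {Dew, Fog, Pressure, Rain, Season, Sprinkler, Temp, Wind}.

{Dew, Fog, Pressure, Rain, Season, Sprinkler, Temp, Wind}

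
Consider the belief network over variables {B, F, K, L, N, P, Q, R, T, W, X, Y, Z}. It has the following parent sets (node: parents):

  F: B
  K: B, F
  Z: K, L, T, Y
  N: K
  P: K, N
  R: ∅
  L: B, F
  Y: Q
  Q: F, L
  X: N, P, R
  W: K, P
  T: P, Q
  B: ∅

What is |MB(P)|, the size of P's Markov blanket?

A node's Markov blanket = Pa ∪ Ch ∪ (parents of Ch other than the node itself).
Pa(P) = {K, N}.
Children of P: T, W, X.
Parents of each child, excluding P:
  T's other parent is Q.
  W also has parent K.
  X's other parents are N, R.
MB(P) = {K, N, Q, R, T, W, X}, which has 7 nodes.

7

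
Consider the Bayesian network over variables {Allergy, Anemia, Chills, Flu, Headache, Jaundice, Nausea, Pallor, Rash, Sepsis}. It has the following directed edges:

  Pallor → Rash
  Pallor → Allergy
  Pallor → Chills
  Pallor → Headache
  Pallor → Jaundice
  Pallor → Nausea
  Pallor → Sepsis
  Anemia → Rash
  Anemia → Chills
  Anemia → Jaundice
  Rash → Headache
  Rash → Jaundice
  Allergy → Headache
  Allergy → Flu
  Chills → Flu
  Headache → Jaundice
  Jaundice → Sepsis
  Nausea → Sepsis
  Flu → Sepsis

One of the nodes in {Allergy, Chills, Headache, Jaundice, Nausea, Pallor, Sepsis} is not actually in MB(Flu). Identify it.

Headache

A node's Markov blanket = Pa ∪ Ch ∪ (parents of Ch other than the node itself).
Parents of Flu: Allergy, Chills.
Children of Flu: Sepsis.
Parents of each child, excluding Flu:
  Sepsis also has parents Jaundice, Nausea, Pallor.
MB(Flu) = {Allergy, Chills, Jaundice, Nausea, Pallor, Sepsis}.
Headache is neither a parent, child, nor co-parent of Flu, so it does not belong.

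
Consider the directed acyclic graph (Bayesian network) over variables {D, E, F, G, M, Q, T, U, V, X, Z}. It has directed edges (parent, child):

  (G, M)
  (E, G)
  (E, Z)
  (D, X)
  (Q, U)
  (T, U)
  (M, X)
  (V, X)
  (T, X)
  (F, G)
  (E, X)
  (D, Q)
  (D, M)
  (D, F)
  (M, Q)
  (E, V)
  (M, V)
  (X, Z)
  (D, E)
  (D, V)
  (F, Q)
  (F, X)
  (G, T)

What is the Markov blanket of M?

Recall MB(v) = parents ∪ children ∪ spouses, where spouses are the other parents of v's children.
M's parents: D, G.
Children of M: Q, V, X.
Other parents of M's children:
  parents(Q) \ {M} = {D, F}.
  V's other parents are D, E.
  X also has parents D, E, F, T, V.
Union: {D, G} ∪ {Q, V, X} ∪ {D, E, F, T, V} = {D, E, F, G, Q, T, V, X}.

{D, E, F, G, Q, T, V, X}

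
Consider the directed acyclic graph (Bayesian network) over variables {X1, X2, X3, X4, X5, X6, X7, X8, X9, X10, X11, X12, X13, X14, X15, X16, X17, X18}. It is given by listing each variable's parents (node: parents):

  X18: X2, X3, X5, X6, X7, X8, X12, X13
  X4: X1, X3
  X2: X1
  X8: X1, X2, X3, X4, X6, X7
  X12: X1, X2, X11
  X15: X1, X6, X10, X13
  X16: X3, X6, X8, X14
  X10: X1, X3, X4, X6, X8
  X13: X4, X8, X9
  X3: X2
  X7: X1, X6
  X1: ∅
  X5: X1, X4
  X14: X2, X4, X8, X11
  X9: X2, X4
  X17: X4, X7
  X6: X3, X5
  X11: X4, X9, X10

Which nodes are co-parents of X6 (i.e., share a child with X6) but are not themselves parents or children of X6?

Children of X6: X7, X8, X10, X15, X16, X18.
  X7: X1
  X8: X1, X2, X3, X4, X7
  X10: X1, X3, X4, X8
  X15: X1, X10, X13
  X16: X3, X8, X14
  X18: X2, X3, X5, X7, X8, X12, X13
Excluding nodes already adjacent to X6 (X3, X5, X7, X8, X10, X15, X16, X18), the co-parent-only contribution is {X1, X2, X4, X12, X13, X14}.

{X1, X2, X4, X12, X13, X14}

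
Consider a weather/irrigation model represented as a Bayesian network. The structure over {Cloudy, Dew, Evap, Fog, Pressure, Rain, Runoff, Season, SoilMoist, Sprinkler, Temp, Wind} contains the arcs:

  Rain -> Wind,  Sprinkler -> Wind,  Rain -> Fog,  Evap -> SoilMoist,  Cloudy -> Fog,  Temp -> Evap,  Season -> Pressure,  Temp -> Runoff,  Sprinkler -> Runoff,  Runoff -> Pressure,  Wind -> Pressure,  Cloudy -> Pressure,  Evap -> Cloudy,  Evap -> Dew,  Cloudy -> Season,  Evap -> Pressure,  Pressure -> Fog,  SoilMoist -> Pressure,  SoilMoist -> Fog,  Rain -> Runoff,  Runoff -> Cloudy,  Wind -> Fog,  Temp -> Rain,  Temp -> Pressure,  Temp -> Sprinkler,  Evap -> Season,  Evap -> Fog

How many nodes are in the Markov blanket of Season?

7

Season has child Pressure.
Pa(Season) = {Cloudy, Evap}.
For each child, the remaining parents (spouses of Season):
  Pressure also has parents Cloudy, Evap, Runoff, SoilMoist, Temp, Wind.
MB(Season) = {Cloudy, Evap, Pressure, Runoff, SoilMoist, Temp, Wind}, which has 7 nodes.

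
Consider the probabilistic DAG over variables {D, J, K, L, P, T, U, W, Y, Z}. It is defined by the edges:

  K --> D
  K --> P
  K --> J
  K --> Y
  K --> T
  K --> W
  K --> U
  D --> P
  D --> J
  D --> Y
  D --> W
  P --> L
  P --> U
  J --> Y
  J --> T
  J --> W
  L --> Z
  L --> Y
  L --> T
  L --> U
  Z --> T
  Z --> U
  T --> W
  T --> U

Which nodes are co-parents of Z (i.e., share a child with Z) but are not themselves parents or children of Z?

Children of Z: T, U.
  T: J, K, L
  U: K, L, P, T
Excluding nodes already adjacent to Z (L, T, U), the co-parent-only contribution is {J, K, P}.

{J, K, P}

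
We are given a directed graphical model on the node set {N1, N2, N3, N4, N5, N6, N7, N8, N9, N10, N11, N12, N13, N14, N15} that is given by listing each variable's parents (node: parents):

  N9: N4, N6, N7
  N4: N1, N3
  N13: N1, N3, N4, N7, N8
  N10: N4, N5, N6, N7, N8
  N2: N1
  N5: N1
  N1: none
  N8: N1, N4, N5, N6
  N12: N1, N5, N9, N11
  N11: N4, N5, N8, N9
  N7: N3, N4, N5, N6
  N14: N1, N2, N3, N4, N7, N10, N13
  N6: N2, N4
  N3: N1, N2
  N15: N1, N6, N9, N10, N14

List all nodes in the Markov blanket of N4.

A node's Markov blanket = Pa ∪ Ch ∪ (parents of Ch other than the node itself).
N4 has children N6, N7, N8, N9, N10, N11, N13, N14.
N4 has parents N1, N3.
For each child, the remaining parents (spouses of N4):
  N6: N2
  N7: N3, N5, N6
  N8: N1, N5, N6
  N9: N6, N7
  N10: N5, N6, N7, N8
  N11: N5, N8, N9
  N13: N1, N3, N7, N8
  N14: N1, N2, N3, N7, N10, N13
Taking the union gives {N1, N2, N3, N5, N6, N7, N8, N9, N10, N11, N13, N14}.

{N1, N2, N3, N5, N6, N7, N8, N9, N10, N11, N13, N14}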